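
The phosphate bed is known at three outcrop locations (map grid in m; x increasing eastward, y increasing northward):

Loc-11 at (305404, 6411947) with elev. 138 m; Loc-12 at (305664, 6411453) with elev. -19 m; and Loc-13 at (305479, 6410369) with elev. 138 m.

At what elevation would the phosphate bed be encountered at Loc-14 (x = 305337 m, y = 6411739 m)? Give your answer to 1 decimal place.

Let the plane be z = a·x + b·y + c.
Loc-12−Loc-11: 260a − 494b = −157;  Loc-13−Loc-11: 75a − 1578b = 0.
Solving gives a = −0.663789084, b = −0.031548911.
Then c = 138 − a·305404 − b·6411947 = 405151.79.
At (305337, 6411739): z = −202679.4 − 202283.4 + 405151.79 = 189.0 m.

189.0 m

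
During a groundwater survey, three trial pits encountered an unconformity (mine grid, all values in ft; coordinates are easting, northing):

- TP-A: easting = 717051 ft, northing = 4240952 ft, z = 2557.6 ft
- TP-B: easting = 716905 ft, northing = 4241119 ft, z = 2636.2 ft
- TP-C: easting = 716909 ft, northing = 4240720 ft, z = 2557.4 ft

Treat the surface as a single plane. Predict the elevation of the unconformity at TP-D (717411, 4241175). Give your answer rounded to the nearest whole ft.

2487 ft

Let the plane be z = a·easting + b·northing + c.
TP-B−TP-A: −146a + 167b = 78.6;  TP-C−TP-A: −142a − 232b = −0.2.
Solving gives a = −0.31608030, b = 0.19432501.
Then c = 2557.6 − a·717051 − b·4240952 = −594919.74.
At (717411, 4241175): z = −226759.5 + 824166.4 − 594919.74 = 2487.1 ft.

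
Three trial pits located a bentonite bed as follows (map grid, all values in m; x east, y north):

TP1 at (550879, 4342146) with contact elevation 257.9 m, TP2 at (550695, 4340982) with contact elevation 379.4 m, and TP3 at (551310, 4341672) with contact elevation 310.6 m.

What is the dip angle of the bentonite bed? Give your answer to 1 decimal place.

6.0°

Two edge vectors: TP1→TP2 = (-184, -1164, 121.5), TP1→TP3 = (431, -474, 52.7).
Normal n = (TP1→TP2) × (TP1→TP3) = (-3751.8, 62063.3, 588900).
So ∂z/∂x = −n_x/n_z = 0.00637 and ∂z/∂y = −n_y/n_z = −0.10539.
Gradient magnitude |∇z| = √(a² + b²) = √(0.00004 + 0.01111) = 0.10558.
True dip = arctan(0.10558) = 6.0°, dipping toward N (azimuth ≈ 357°).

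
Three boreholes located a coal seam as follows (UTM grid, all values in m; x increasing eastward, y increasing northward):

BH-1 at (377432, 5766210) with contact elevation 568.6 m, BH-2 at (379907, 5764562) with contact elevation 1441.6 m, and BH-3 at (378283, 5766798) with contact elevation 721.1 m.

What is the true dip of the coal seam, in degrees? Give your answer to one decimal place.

16.5°

Let the plane be z = a·x + b·y + c.
BH-2−BH-1: 2475a − 1648b = 873;  BH-3−BH-1: 851a + 588b = 152.5.
Solving gives a = 0.26757, b = −0.12789.
Gradient magnitude |∇z| = √(a² + b²) = √(0.07159 + 0.01636) = 0.29656.
True dip = arctan(0.29656) = 16.5°, dipping toward WNW (azimuth ≈ 296°).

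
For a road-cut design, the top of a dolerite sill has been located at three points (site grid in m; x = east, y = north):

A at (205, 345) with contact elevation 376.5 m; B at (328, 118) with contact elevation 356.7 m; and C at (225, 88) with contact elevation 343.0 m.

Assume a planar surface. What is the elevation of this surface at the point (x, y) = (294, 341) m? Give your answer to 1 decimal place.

384.2 m

Let the plane be z = a·x + b·y + c.
B−A: 123a − 227b = −19.8;  C−A: 20a − 257b = −33.5.
Solving gives a = 0.09294, b = 0.13758.
Then c = 376.5 − a·205 − b·345 = 309.98.
At (294, 341): z = 27.3 + 46.9 + 309.98 = 384.2 m.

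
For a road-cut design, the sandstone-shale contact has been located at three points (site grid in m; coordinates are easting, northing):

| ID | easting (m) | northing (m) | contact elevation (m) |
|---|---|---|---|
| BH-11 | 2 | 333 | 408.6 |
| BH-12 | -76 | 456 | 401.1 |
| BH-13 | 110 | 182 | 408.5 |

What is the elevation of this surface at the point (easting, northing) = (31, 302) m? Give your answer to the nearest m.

403 m

Let the plane be z = a·easting + b·northing + c.
BH-12−BH-11: −78a + 123b = −7.5;  BH-13−BH-11: 108a − 151b = −0.1.
Solving gives a = −0.76016, b = −0.54303.
Then c = 408.6 − a·2 − b·333 = 590.95.
At (31, 302): z = −23.6 − 164.0 + 590.95 = 403.4 m.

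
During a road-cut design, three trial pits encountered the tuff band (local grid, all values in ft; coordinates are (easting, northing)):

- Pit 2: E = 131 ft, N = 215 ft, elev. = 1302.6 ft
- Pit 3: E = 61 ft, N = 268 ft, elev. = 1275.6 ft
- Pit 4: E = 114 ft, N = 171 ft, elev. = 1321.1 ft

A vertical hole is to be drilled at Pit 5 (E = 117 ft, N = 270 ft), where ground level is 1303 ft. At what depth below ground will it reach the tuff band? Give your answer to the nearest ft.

Two edge vectors: Pit 2→Pit 3 = (-70, 53, -27), Pit 2→Pit 4 = (-17, -44, 18.5).
Normal n = (Pit 2→Pit 3) × (Pit 2→Pit 4) = (-207.5, 1754, 3981).
So ∂z/∂E = −n_x/n_z = 0.05212 and ∂z/∂N = −n_y/n_z = −0.44059.
Intercept c from Pit 2: 1302.6 − 6.83 + 94.73 = 1390.50.
At (117, 270): z_contact = 6.1 − 119.0 + 1390.50 = 1277.6 ft.
Depth below ground = 1303 − 1277.6 = 25 ft.

25 ft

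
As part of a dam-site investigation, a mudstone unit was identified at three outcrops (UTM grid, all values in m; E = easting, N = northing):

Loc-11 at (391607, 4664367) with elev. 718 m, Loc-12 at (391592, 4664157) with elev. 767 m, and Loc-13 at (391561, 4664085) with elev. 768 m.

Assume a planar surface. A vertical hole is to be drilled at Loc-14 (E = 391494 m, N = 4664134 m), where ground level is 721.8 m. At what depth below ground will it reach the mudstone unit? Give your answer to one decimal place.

Two edge vectors: Loc-11→Loc-12 = (-15, -210, 49), Loc-11→Loc-13 = (-46, -282, 50).
Normal n = (Loc-11→Loc-12) × (Loc-11→Loc-13) = (3318, -1504, -5430).
So ∂z/∂E = −n_x/n_z = 0.611049724 and ∂z/∂N = −n_y/n_z = −0.276979742.
Intercept c from Loc-11: 718 − 239291.35 + 1291935.17 = 1053361.82.
At (391494, 4664134): z_contact = 239222.30 − 1291870.63 + 1053361.82 = 713.49 m.
Depth below ground = 721.8 − 713.49 = 8.3 m.

8.3 m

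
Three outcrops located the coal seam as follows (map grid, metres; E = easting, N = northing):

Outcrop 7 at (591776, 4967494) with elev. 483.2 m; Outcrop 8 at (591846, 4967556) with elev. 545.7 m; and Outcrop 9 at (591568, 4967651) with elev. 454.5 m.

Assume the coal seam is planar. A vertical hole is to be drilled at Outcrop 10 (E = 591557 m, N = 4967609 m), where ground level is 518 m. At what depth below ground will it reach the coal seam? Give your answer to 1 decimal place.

Let the plane be z = a·E + b·N + c.
Outcrop 8−Outcrop 7: 70a + 62b = 62.5;  Outcrop 9−Outcrop 7: −208a + 157b = −28.7.
Solving gives a = 0.485301013, b = 0.460144017.
Then c = 483.2 − a·591776 − b·4967494 = −2572468.94.
At (591557, 4967609): z_contact = 287083.21 + 2285815.56 − 2572468.94 = 429.84 m.
Depth below ground = 518 − 429.84 = 88.2 m.

88.2 m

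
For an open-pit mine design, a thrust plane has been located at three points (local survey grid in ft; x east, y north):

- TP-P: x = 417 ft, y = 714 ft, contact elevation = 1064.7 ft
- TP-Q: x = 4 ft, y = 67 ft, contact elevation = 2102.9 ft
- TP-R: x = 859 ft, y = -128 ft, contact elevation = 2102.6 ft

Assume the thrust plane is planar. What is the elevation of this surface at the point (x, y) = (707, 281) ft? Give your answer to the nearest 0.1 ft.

Two edge vectors: TP-P→TP-Q = (-413, -647, 1038.2), TP-P→TP-R = (442, -842, 1037.9).
Normal n = (TP-P→TP-Q) × (TP-P→TP-R) = (202643.1, 887537.1, 633720).
So ∂z/∂x = −n_x/n_z = −0.31977 and ∂z/∂y = −n_y/n_z = −1.40052.
Intercept c from TP-P: 1064.7 + 133.34 + 999.97 = 2198.01.
At (707, 281): z = −226.1 − 393.5 + 2198.01 = 1578.4 ft.

1578.4 ft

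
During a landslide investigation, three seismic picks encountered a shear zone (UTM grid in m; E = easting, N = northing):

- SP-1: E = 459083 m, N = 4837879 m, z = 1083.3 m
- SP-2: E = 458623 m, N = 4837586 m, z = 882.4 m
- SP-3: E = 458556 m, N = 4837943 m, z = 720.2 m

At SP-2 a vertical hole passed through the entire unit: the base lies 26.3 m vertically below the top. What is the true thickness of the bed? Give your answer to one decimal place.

Let the plane be z = a·E + b·N + c.
SP-2−SP-1: −460a − 293b = −200.9;  SP-3−SP-1: −527a + 64b = −363.1.
Solving gives a = 0.64860, b = −0.33262.
|∇z| = √(a²+b²) = 0.72891, so dip δ = arctan(0.72891) = 36.09°.
True thickness = vertical thickness × cos δ = 26.3 × cos 36.09° = 21.3 m.

21.3 m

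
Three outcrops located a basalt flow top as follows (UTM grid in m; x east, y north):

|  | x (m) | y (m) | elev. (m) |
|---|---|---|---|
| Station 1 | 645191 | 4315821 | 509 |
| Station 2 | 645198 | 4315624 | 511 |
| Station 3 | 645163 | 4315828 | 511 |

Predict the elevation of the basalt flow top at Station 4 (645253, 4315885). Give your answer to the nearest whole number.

504 m

Two edge vectors: Station 1→Station 2 = (7, -197, 2), Station 1→Station 3 = (-28, 7, 2).
Normal n = (Station 1→Station 2) × (Station 1→Station 3) = (-408, -70, -5467).
So ∂z/∂x = −n_x/n_z = −0.07462960 and ∂z/∂y = −n_y/n_z = −0.01280410.
Intercept c from Station 1: 509 + 48150.34 + 55260.19 = 103919.54.
At (645253, 4315885): z = −48155.0 − 55261.0 + 103919.54 = 503.6 m.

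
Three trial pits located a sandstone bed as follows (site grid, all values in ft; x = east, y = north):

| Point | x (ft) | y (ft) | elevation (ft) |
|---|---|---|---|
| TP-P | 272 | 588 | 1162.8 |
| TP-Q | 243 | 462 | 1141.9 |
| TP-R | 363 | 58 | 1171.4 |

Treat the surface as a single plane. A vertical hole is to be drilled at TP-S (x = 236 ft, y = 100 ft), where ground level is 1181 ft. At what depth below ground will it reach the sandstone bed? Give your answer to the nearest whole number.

65 ft

Two edge vectors: TP-P→TP-Q = (-29, -126, -20.9), TP-P→TP-R = (91, -530, 8.6).
Normal n = (TP-P→TP-Q) × (TP-P→TP-R) = (-12160.6, -1652.5, 26836).
So ∂z/∂x = −n_x/n_z = 0.45315 and ∂z/∂y = −n_y/n_z = 0.06158.
Intercept c from TP-P: 1162.8 − 123.26 − 36.21 = 1003.34.
At (236, 100): z_contact = 106.9 + 6.2 + 1003.34 = 1116.4 ft.
Depth below ground = 1181 − 1116.4 = 65 ft.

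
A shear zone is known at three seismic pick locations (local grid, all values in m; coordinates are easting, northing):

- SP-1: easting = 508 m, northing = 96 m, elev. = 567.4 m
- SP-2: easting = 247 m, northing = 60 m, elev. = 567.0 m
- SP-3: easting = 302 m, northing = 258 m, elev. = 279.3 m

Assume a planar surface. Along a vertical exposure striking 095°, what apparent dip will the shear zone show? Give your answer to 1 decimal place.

18.8°

Two edge vectors: SP-1→SP-2 = (-261, -36, -0.4), SP-1→SP-3 = (-206, 162, -288.1).
Normal n = (SP-1→SP-2) × (SP-1→SP-3) = (10436.4, -75111.7, -49698).
So ∂z/∂easting = −n_x/n_z = 0.21000 and ∂z/∂northing = −n_y/n_z = −1.51136.
Unit vector along 095° is (sin 95°, cos 95°) = (0.9962, -0.0872).
Slope in that direction = a·(0.9962) + b·(-0.0872) = 0.34092.
Apparent dip = arctan|0.34092| = 18.8° (true dip is 56.8°, so apparent ≤ true as expected).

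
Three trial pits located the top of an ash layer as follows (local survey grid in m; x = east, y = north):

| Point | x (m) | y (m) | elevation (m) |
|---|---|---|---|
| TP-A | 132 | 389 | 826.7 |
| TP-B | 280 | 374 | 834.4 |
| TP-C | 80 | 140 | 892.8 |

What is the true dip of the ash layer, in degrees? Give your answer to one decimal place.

Two edge vectors: TP-A→TP-B = (148, -15, 7.7), TP-A→TP-C = (-52, -249, 66.1).
Normal n = (TP-A→TP-B) × (TP-A→TP-C) = (925.8, -10183.2, -37632).
So ∂z/∂x = −n_x/n_z = 0.02460 and ∂z/∂y = −n_y/n_z = −0.27060.
Gradient magnitude |∇z| = √(a² + b²) = √(0.00061 + 0.07322) = 0.27172.
True dip = arctan(0.27172) = 15.2°, dipping toward N (azimuth ≈ 355°).

15.2°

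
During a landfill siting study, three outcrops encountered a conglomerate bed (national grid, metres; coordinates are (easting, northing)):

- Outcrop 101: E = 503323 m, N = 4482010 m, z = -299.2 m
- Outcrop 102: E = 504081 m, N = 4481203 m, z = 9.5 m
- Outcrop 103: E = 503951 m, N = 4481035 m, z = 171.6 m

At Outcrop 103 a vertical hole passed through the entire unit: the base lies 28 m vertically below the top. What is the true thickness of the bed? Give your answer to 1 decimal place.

Two edge vectors: Outcrop 101→Outcrop 102 = (758, -807, 308.7), Outcrop 101→Outcrop 103 = (628, -975, 470.8).
Normal n = (Outcrop 101→Outcrop 102) × (Outcrop 101→Outcrop 103) = (-78953.1, -163002.8, -232254).
So ∂z/∂E = −n_x/n_z = −0.33994 and ∂z/∂N = −n_y/n_z = −0.70183.
|∇z| = √(a²+b²) = 0.77982, so dip δ = arctan(0.77982) = 37.95°.
True thickness = vertical thickness × cos δ = 28 × cos 37.95° = 22.1 m.

22.1 m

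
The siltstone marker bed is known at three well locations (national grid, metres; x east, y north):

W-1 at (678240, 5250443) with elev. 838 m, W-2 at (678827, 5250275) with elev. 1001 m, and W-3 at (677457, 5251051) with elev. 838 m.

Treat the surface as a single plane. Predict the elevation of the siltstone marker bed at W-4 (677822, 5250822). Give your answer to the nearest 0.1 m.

Two edge vectors: W-1→W-2 = (587, -168, 163), W-1→W-3 = (-783, 608, 0).
Normal n = (W-1→W-2) × (W-1→W-3) = (-99104, -127629, 225352).
So ∂z/∂x = −n_x/n_z = 0.439774220 and ∂z/∂y = −n_y/n_z = 0.566353971.
Intercept c from W-1: 838 − 298272.47 − 2973609.24 = −3271043.71.
At (677822, 5250822): z = 298088.6 + 2973823.9 − 3271043.71 = 868.8 m.

868.8 m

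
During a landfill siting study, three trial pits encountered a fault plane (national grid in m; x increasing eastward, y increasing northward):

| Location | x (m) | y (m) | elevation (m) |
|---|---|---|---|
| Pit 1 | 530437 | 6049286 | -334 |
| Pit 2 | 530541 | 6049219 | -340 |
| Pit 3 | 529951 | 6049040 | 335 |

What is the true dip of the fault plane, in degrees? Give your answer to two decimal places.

54.38°

Two edge vectors: Pit 1→Pit 2 = (104, -67, -6), Pit 1→Pit 3 = (-486, -246, 669).
Normal n = (Pit 1→Pit 2) × (Pit 1→Pit 3) = (-46299, -66660, -58146).
So ∂z/∂x = −n_x/n_z = −0.79625 and ∂z/∂y = −n_y/n_z = −1.14642.
Gradient magnitude |∇z| = √(a² + b²) = √(0.63402 + 1.31429) = 1.39582.
True dip = arctan(1.39582) = 54.38°, dipping toward NE (azimuth ≈ 035°).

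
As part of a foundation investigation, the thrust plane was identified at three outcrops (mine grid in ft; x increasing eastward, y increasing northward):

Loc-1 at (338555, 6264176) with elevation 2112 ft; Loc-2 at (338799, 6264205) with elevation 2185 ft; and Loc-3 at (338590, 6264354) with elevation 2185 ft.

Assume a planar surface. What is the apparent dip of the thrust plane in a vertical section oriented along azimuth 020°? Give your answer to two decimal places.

23.06°

Two edge vectors: Loc-1→Loc-2 = (244, 29, 73), Loc-1→Loc-3 = (35, 178, 73).
Normal n = (Loc-1→Loc-2) × (Loc-1→Loc-3) = (-10877, -15257, 42417).
So ∂z/∂x = −n_x/n_z = 0.25643 and ∂z/∂y = −n_y/n_z = 0.35969.
Unit vector along 020° is (sin 20°, cos 20°) = (0.3420, 0.9397).
Slope in that direction = a·(0.3420) + b·(0.9397) = 0.42570.
Apparent dip = arctan|0.42570| = 23.06° (true dip is 23.8°, so apparent ≤ true as expected).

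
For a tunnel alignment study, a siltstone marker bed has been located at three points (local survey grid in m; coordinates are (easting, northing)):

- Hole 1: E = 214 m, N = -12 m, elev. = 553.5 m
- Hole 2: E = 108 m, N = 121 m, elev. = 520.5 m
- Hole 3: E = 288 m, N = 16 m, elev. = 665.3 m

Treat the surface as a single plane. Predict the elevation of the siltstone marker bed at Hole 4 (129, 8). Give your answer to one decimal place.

Let the plane be z = a·E + b·N + c.
Hole 2−Hole 1: −106a + 133b = −33;  Hole 3−Hole 1: 74a + 28b = 111.8.
Solving gives a = 1.23290, b = 0.73449.
Then c = 553.5 − a·214 − b·-12 = 298.47.
At (129, 8): z = 159.0 + 5.9 + 298.47 = 463.4 m.

463.4 m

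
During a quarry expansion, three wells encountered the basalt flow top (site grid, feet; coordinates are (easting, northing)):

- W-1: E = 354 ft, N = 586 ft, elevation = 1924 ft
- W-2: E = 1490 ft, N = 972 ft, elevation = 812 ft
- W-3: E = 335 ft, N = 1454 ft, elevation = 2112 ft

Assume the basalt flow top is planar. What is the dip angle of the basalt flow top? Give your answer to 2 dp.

46.74°

Two edge vectors: W-1→W-2 = (1136, 386, -1112), W-1→W-3 = (-19, 868, 188).
Normal n = (W-1→W-2) × (W-1→W-3) = (1037784, -192440, 993382).
So ∂z/∂E = −n_x/n_z = −1.04470 and ∂z/∂N = −n_y/n_z = 0.19372.
Gradient magnitude |∇z| = √(a² + b²) = √(1.09139 + 0.03753) = 1.06251.
True dip = arctan(1.06251) = 46.74°, dipping toward E (azimuth ≈ 101°).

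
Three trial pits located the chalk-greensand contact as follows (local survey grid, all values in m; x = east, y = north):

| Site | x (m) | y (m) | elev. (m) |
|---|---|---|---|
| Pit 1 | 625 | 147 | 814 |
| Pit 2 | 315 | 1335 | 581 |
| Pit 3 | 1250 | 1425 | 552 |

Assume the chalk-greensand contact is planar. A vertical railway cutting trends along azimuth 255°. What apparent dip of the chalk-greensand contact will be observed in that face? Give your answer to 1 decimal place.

Let the plane be z = a·x + b·y + c.
Pit 2−Pit 1: −310a + 1188b = −233;  Pit 3−Pit 1: 625a + 1278b = −262.
Solving gives a = −0.01184, b = −0.19922.
Unit vector along 255° is (sin 255°, cos 255°) = (-0.9659, -0.2588).
Slope in that direction = a·(-0.9659) + b·(-0.2588) = 0.06300.
Apparent dip = arctan|0.06300| = 3.6° (true dip is 11.3°, so apparent ≤ true as expected).

3.6°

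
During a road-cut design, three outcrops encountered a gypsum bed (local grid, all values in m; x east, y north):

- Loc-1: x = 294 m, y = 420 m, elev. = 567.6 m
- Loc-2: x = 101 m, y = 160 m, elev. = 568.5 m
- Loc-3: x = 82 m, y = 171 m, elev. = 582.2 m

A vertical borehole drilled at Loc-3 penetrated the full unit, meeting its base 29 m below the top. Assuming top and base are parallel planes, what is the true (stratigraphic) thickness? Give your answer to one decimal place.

24.6 m

Two edge vectors: Loc-1→Loc-2 = (-193, -260, 0.9), Loc-1→Loc-3 = (-212, -249, 14.6).
Normal n = (Loc-1→Loc-2) × (Loc-1→Loc-3) = (-3571.9, 2627, -7063).
So ∂z/∂x = −n_x/n_z = −0.50572 and ∂z/∂y = −n_y/n_z = 0.37194.
|∇z| = √(a²+b²) = 0.62777, so dip δ = arctan(0.62777) = 32.12°.
True thickness = vertical thickness × cos δ = 29 × cos 32.12° = 24.6 m.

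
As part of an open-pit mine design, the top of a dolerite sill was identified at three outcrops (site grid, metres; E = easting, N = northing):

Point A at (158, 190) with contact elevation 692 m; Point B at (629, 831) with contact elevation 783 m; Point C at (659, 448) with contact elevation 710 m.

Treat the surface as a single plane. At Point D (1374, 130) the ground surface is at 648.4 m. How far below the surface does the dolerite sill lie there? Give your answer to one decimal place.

Let the plane be z = a·E + b·N + c.
Point B−Point A: 471a + 641b = 91;  Point C−Point A: 501a + 258b = 18.
Solving gives a = −0.059813, b = 0.185915.
Then c = 692 − a·158 − b·190 = 666.13.
At (1374, 130): z_contact = −82.18 + 24.17 + 666.13 = 608.11 m.
Depth below ground = 648.4 − 608.11 = 40.3 m.

40.3 m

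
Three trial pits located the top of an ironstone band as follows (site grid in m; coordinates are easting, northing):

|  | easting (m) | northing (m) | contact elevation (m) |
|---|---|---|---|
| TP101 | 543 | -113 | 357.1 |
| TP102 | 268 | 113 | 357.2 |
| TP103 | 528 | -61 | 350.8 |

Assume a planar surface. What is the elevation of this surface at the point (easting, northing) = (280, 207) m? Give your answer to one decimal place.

Let the plane be z = a·easting + b·northing + c.
TP102−TP101: −275a + 226b = 0.1;  TP103−TP101: −15a + 52b = −6.3.
Solving gives a = −0.13098, b = −0.15894.
Then c = 357.1 − a·543 − b·-113 = 410.26.
At (280, 207): z = −36.7 − 32.9 + 410.26 = 340.7 m.

340.7 m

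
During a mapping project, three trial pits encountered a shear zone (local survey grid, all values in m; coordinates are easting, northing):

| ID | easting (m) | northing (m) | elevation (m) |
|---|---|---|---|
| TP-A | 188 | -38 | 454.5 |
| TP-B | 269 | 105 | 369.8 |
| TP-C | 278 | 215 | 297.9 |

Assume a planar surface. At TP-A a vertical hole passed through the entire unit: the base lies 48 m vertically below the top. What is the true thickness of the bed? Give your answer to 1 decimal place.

Two edge vectors: TP-A→TP-B = (81, 143, -84.7), TP-A→TP-C = (90, 253, -156.6).
Normal n = (TP-A→TP-B) × (TP-A→TP-C) = (-964.7, 5061.6, 7623).
So ∂z/∂easting = −n_x/n_z = 0.12655 and ∂z/∂northing = −n_y/n_z = −0.66399.
|∇z| = √(a²+b²) = 0.67594, so dip δ = arctan(0.67594) = 34.06°.
True thickness = vertical thickness × cos δ = 48 × cos 34.06° = 39.8 m.

39.8 m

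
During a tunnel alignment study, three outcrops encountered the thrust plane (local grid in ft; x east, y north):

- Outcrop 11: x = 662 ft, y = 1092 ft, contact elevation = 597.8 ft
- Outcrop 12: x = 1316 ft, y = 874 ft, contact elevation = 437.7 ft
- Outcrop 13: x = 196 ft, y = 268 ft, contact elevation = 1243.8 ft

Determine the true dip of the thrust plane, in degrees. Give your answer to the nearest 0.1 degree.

34.6°

Two edge vectors: Outcrop 11→Outcrop 12 = (654, -218, -160.1), Outcrop 11→Outcrop 13 = (-466, -824, 646).
Normal n = (Outcrop 11→Outcrop 12) × (Outcrop 11→Outcrop 13) = (-272750.4, -347877.4, -640484).
So ∂z/∂x = −n_x/n_z = −0.42585 and ∂z/∂y = −n_y/n_z = −0.54315.
Gradient magnitude |∇z| = √(a² + b²) = √(0.18135 + 0.29501) = 0.69019.
True dip = arctan(0.69019) = 34.6°, dipping toward NE (azimuth ≈ 038°).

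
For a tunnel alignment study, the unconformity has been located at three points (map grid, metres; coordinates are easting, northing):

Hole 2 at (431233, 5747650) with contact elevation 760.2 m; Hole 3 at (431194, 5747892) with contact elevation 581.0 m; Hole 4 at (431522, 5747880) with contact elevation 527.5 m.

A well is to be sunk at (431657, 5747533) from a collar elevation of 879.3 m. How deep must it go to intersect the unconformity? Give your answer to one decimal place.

Two edge vectors: Hole 2→Hole 3 = (-39, 242, -179.2), Hole 2→Hole 4 = (289, 230, -232.7).
Normal n = (Hole 2→Hole 3) × (Hole 2→Hole 4) = (-15097.4, -60864.1, -78908).
So ∂z/∂easting = −n_x/n_z = −0.191329143 and ∂z/∂northing = −n_y/n_z = −0.771329903.
Intercept c from Hole 2: 760.2 + 82507.44 + 4433334.32 = 4516601.96.
At (431657, 5747533): z_contact = −82588.56 − 4433244.07 + 4516601.96 = 769.32 m.
Depth below ground = 879.3 − 769.32 = 110.0 m.

110.0 m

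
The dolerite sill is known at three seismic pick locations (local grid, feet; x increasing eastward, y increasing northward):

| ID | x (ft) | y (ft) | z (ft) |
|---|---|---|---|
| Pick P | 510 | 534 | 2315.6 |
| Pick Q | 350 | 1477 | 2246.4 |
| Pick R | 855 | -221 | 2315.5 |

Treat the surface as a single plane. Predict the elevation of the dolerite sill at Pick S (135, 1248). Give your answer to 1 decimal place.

2328.2 ft

Two edge vectors: Pick P→Pick Q = (-160, 943, -69.2), Pick P→Pick R = (345, -755, -0.1).
Normal n = (Pick P→Pick Q) × (Pick P→Pick R) = (-52340.3, -23890, -204535).
So ∂z/∂x = −n_x/n_z = −0.255899 and ∂z/∂y = −n_y/n_z = −0.116802.
Intercept c from Pick P: 2315.6 + 130.51 + 62.37 = 2508.48.
At (135, 1248): z = −34.5 − 145.8 + 2508.48 = 2328.2 ft.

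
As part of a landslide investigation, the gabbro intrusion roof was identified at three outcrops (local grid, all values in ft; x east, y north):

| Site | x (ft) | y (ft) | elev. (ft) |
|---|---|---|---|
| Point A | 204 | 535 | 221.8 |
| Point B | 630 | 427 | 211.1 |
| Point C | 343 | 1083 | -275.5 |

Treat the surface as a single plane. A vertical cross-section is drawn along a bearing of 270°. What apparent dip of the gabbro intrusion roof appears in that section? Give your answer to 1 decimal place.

Let the plane be z = a·x + b·y + c.
Point B−Point A: 426a − 108b = −10.7;  Point C−Point A: 139a + 548b = −497.3.
Solving gives a = −0.23976, b = −0.84667.
Unit vector along 270° is (sin 270°, cos 270°) = (-1.0000, -0.0000).
Slope in that direction = a·(-1.0000) + b·(-0.0000) = 0.23976.
Apparent dip = arctan|0.23976| = 13.5° (true dip is 41.3°, so apparent ≤ true as expected).

13.5°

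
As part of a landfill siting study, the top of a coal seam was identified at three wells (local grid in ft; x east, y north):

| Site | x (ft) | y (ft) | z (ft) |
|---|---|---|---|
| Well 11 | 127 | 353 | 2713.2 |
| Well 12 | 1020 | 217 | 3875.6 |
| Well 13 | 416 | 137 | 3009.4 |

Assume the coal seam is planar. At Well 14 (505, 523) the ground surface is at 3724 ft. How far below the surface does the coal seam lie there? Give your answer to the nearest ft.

413 ft

Let the plane be z = a·x + b·y + c.
Well 12−Well 11: 893a − 136b = 1162.4;  Well 13−Well 11: 289a − 216b = 296.2.
Solving gives a = 1.37251, b = 0.46507.
Then c = 2713.2 − a·127 − b·353 = 2374.72.
At (505, 523): z_contact = 693.1 + 243.2 + 2374.72 = 3311.1 ft.
Depth below ground = 3724 − 3311.1 = 413 ft.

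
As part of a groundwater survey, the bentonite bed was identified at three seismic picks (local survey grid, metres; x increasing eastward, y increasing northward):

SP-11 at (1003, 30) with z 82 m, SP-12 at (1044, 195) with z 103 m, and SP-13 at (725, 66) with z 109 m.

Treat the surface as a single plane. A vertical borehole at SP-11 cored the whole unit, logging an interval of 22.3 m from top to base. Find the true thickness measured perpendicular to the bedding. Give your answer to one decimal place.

Let the plane be z = a·x + b·y + c.
SP-12−SP-11: 41a + 165b = 21;  SP-13−SP-11: −278a + 36b = 27.
Solving gives a = −0.07813, b = 0.14669.
|∇z| = √(a²+b²) = 0.16619, so dip δ = arctan(0.16619) = 9.44°.
True thickness = vertical thickness × cos δ = 22.3 × cos 9.44° = 22.0 m.

22.0 m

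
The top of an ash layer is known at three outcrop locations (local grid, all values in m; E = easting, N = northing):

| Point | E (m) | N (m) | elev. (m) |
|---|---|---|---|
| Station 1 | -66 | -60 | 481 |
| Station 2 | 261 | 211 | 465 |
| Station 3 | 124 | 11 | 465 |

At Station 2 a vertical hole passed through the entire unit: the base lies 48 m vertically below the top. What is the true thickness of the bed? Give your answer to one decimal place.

Two edge vectors: Station 1→Station 2 = (327, 271, -16), Station 1→Station 3 = (190, 71, -16).
Normal n = (Station 1→Station 2) × (Station 1→Station 3) = (-3200, 2192, -28273).
So ∂z/∂E = −n_x/n_z = −0.11318 and ∂z/∂N = −n_y/n_z = 0.07753.
|∇z| = √(a²+b²) = 0.13719, so dip δ = arctan(0.13719) = 7.81°.
True thickness = vertical thickness × cos δ = 48 × cos 7.81° = 47.6 m.

47.6 m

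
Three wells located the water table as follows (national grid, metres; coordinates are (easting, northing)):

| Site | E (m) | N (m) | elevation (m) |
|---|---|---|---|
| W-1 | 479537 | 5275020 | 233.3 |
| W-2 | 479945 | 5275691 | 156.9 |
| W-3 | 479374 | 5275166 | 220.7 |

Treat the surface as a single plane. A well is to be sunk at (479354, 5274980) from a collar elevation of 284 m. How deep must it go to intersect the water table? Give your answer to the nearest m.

44 m

Two edge vectors: W-1→W-2 = (408, 671, -76.4), W-1→W-3 = (-163, 146, -12.6).
Normal n = (W-1→W-2) × (W-1→W-3) = (2699.8, 17594, 168941).
So ∂z/∂E = −n_x/n_z = −0.01598073 and ∂z/∂N = −n_y/n_z = −0.10414287.
Intercept c from W-1: 233.3 + 7663.35 + 549355.70 = 557252.35.
At (479354, 5274980): z_contact = −7660.4 − 549351.5 + 557252.35 = 240.4 m.
Depth below ground = 284 − 240.4 = 44 m.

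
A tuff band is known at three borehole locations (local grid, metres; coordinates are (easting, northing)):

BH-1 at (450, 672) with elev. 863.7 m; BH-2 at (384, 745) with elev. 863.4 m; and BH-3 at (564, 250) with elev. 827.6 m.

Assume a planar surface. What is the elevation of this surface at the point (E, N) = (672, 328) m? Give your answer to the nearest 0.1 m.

852.5 m

Two edge vectors: BH-1→BH-2 = (-66, 73, -0.3), BH-1→BH-3 = (114, -422, -36.1).
Normal n = (BH-1→BH-2) × (BH-1→BH-3) = (-2761.9, -2416.8, 19530).
So ∂z/∂E = −n_x/n_z = 0.14142 and ∂z/∂N = −n_y/n_z = 0.12375.
Intercept c from BH-1: 863.7 − 63.64 − 83.16 = 716.90.
At (672, 328): z = 95.0 + 40.6 + 716.90 = 852.5 m.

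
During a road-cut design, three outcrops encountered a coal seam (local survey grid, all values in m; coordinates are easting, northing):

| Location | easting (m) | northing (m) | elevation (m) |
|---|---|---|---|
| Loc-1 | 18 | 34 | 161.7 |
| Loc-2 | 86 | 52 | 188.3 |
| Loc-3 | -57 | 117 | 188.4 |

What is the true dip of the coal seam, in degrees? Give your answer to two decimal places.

Two edge vectors: Loc-1→Loc-2 = (68, 18, 26.6), Loc-1→Loc-3 = (-75, 83, 26.7).
Normal n = (Loc-1→Loc-2) × (Loc-1→Loc-3) = (-1727.2, -3810.6, 6994).
So ∂z/∂easting = −n_x/n_z = 0.24695 and ∂z/∂northing = −n_y/n_z = 0.54484.
Gradient magnitude |∇z| = √(a² + b²) = √(0.06099 + 0.29685) = 0.59819.
True dip = arctan(0.59819) = 30.89°, dipping toward SSW (azimuth ≈ 204°).

30.89°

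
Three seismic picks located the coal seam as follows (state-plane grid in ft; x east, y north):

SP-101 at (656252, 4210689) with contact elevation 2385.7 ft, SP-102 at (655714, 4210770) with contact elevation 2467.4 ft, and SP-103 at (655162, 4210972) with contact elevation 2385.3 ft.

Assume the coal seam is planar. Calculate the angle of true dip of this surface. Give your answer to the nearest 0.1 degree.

Let the plane be z = a·x + b·y + c.
SP-102−SP-101: −538a + 81b = 81.7;  SP-103−SP-101: −1090a + 283b = −0.4.
Solving gives a = −0.36198, b = −1.39560.
Gradient magnitude |∇z| = √(a² + b²) = √(0.13103 + 1.94770) = 1.44178.
True dip = arctan(1.44178) = 55.3°, dipping toward NNE (azimuth ≈ 015°).

55.3°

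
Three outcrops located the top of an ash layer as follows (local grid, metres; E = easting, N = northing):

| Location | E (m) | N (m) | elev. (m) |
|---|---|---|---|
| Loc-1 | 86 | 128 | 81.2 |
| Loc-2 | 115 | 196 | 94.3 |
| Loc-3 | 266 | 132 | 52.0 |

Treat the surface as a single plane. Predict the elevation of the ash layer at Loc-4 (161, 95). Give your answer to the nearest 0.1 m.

59.9 m

Two edge vectors: Loc-1→Loc-2 = (29, 68, 13.1), Loc-1→Loc-3 = (180, 4, -29.2).
Normal n = (Loc-1→Loc-2) × (Loc-1→Loc-3) = (-2038, 3204.8, -12124).
So ∂z/∂E = −n_x/n_z = −0.16810 and ∂z/∂N = −n_y/n_z = 0.26434.
Intercept c from Loc-1: 81.2 + 14.46 − 33.83 = 61.82.
At (161, 95): z = −27.1 + 25.1 + 61.82 = 59.9 m.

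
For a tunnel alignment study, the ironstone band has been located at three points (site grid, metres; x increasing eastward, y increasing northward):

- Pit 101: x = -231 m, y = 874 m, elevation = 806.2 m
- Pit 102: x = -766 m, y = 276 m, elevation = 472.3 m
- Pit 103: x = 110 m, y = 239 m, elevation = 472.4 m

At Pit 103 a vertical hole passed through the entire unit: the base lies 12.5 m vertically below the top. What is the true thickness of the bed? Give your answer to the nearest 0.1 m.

Two edge vectors: Pit 101→Pit 102 = (-535, -598, -333.9), Pit 101→Pit 103 = (341, -635, -333.8).
Normal n = (Pit 101→Pit 102) × (Pit 101→Pit 103) = (-12414.1, -292442.9, 543643).
So ∂z/∂x = −n_x/n_z = 0.02284 and ∂z/∂y = −n_y/n_z = 0.53793.
|∇z| = √(a²+b²) = 0.53842, so dip δ = arctan(0.53842) = 28.30°.
True thickness = vertical thickness × cos δ = 12.5 × cos 28.30° = 11.0 m.

11.0 m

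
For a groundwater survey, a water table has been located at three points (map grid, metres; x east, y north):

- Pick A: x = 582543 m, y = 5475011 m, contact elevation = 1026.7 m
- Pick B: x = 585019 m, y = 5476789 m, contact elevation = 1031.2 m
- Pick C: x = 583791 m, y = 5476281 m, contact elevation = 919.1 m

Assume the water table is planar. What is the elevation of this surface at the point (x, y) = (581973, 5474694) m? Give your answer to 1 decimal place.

Two edge vectors: Pick A→Pick B = (2476, 1778, 4.5), Pick A→Pick C = (1248, 1270, -107.6).
Normal n = (Pick A→Pick B) × (Pick A→Pick C) = (-197027.8, 272033.6, 925576).
So ∂z/∂x = −n_x/n_z = 0.212870472 and ∂z/∂y = −n_y/n_z = −0.293907361.
Intercept c from Pick A: 1026.7 − 124006.20 + 1609146.04 = 1486166.53.
At (581973, 5474694): z = 123884.9 − 1609052.9 + 1486166.53 = 998.5 m.

998.5 m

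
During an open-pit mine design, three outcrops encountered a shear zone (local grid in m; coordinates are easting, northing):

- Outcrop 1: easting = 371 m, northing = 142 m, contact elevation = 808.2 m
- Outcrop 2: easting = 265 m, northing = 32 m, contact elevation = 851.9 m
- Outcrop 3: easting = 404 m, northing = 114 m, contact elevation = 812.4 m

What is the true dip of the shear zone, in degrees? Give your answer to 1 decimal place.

Two edge vectors: Outcrop 1→Outcrop 2 = (-106, -110, 43.7), Outcrop 1→Outcrop 3 = (33, -28, 4.2).
Normal n = (Outcrop 1→Outcrop 2) × (Outcrop 1→Outcrop 3) = (761.6, 1887.3, 6598).
So ∂z/∂easting = −n_x/n_z = −0.11543 and ∂z/∂northing = −n_y/n_z = −0.28604.
Gradient magnitude |∇z| = √(a² + b²) = √(0.01332 + 0.08182) = 0.30845.
True dip = arctan(0.30845) = 17.1°, dipping toward NNE (azimuth ≈ 022°).

17.1°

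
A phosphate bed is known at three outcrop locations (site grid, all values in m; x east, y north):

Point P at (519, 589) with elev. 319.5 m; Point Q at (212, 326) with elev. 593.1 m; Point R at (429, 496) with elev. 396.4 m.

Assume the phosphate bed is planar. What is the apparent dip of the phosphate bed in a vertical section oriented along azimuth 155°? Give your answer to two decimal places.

Two edge vectors: Point P→Point Q = (-307, -263, 273.6), Point P→Point R = (-90, -93, 76.9).
Normal n = (Point P→Point Q) × (Point P→Point R) = (5220.1, -1015.7, 4881).
So ∂z/∂x = −n_x/n_z = −1.06947 and ∂z/∂y = −n_y/n_z = 0.20809.
Unit vector along 155° is (sin 155°, cos 155°) = (0.4226, -0.9063).
Slope in that direction = a·(0.4226) + b·(-0.9063) = −0.64057.
Apparent dip = arctan|0.64057| = 32.64° (true dip is 47.5°, so apparent ≤ true as expected).

32.64°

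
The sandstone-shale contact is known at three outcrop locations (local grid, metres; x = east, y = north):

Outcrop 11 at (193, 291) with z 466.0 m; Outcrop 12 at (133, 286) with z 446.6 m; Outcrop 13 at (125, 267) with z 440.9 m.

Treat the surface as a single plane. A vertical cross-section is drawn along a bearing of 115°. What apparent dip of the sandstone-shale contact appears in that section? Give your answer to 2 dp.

Let the plane be z = a·x + b·y + c.
Outcrop 12−Outcrop 11: −60a − 5b = −19.4;  Outcrop 13−Outcrop 11: −68a − 24b = −25.1.
Solving gives a = 0.30918, b = 0.16982.
Unit vector along 115° is (sin 115°, cos 115°) = (0.9063, -0.4226).
Slope in that direction = a·(0.9063) + b·(-0.4226) = 0.20845.
Apparent dip = arctan|0.20845| = 11.77° (true dip is 19.4°, so apparent ≤ true as expected).

11.77°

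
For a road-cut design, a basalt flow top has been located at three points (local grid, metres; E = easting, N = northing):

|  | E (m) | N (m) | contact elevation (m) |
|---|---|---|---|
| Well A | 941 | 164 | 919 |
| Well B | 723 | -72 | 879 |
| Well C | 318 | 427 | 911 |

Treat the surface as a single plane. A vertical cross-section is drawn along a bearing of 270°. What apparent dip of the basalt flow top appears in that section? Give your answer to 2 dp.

Let the plane be z = a·E + b·N + c.
Well B−Well A: −218a − 236b = −40;  Well C−Well A: −623a + 263b = −8.
Solving gives a = 0.06072, b = 0.11341.
Unit vector along 270° is (sin 270°, cos 270°) = (-1.0000, -0.0000).
Slope in that direction = a·(-1.0000) + b·(-0.0000) = −0.06072.
Apparent dip = arctan|0.06072| = 3.47° (true dip is 7.3°, so apparent ≤ true as expected).

3.47°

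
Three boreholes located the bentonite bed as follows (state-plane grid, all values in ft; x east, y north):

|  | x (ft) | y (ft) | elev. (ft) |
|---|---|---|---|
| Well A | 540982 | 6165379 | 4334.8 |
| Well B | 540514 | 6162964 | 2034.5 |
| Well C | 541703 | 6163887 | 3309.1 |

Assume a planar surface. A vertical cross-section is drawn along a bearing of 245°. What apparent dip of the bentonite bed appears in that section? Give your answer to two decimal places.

35.95°

Let the plane be z = a·x + b·y + c.
Well B−Well A: −468a − 2415b = −2300.3;  Well C−Well A: 721a − 1492b = −1025.7.
Solving gives a = 0.39147, b = 0.87664.
Unit vector along 245° is (sin 245°, cos 245°) = (-0.9063, -0.4226).
Slope in that direction = a·(-0.9063) + b·(-0.4226) = −0.72528.
Apparent dip = arctan|0.72528| = 35.95° (true dip is 43.8°, so apparent ≤ true as expected).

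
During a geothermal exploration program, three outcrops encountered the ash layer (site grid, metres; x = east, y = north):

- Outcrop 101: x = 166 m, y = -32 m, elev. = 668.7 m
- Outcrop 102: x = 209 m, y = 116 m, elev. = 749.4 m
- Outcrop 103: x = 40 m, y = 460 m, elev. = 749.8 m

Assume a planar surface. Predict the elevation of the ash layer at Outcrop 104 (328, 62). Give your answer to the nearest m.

Two edge vectors: Outcrop 101→Outcrop 102 = (43, 148, 80.7), Outcrop 101→Outcrop 103 = (-126, 492, 81.1).
Normal n = (Outcrop 101→Outcrop 102) × (Outcrop 101→Outcrop 103) = (-27701.6, -13655.5, 39804).
So ∂z/∂x = −n_x/n_z = 0.69595 and ∂z/∂y = −n_y/n_z = 0.34307.
Intercept c from Outcrop 101: 668.7 − 115.53 + 10.98 = 564.15.
At (328, 62): z = 228.3 + 21.3 + 564.15 = 813.7 m.

814 m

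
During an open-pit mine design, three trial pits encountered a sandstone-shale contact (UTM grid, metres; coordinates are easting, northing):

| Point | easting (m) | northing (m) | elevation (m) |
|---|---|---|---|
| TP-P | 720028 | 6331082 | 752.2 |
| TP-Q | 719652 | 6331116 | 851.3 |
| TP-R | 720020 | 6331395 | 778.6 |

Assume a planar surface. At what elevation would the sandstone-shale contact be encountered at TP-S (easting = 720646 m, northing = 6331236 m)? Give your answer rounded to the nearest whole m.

Two edge vectors: TP-P→TP-Q = (-376, 34, 99.1), TP-P→TP-R = (-8, 313, 26.4).
Normal n = (TP-P→TP-Q) × (TP-P→TP-R) = (-30120.7, 9133.6, -117416).
So ∂z/∂easting = −n_x/n_z = −0.25652977 and ∂z/∂northing = −n_y/n_z = 0.07778838.
Intercept c from TP-P: 752.2 + 184708.62 − 492484.59 = −307023.77.
At (720646, 6331236): z = −184867.2 + 492496.6 − 307023.77 = 605.6 m.

606 m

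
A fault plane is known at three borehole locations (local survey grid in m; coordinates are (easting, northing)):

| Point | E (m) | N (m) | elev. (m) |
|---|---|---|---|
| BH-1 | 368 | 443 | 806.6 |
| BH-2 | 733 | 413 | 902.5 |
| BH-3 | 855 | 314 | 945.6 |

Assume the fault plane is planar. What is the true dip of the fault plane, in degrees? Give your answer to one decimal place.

15.7°

Two edge vectors: BH-1→BH-2 = (365, -30, 95.9), BH-1→BH-3 = (487, -129, 139).
Normal n = (BH-1→BH-2) × (BH-1→BH-3) = (8201.1, -4031.7, -32475).
So ∂z/∂E = −n_x/n_z = 0.25254 and ∂z/∂N = −n_y/n_z = −0.12415.
Gradient magnitude |∇z| = √(a² + b²) = √(0.06377 + 0.01541) = 0.28140.
True dip = arctan(0.28140) = 15.7°, dipping toward WNW (azimuth ≈ 296°).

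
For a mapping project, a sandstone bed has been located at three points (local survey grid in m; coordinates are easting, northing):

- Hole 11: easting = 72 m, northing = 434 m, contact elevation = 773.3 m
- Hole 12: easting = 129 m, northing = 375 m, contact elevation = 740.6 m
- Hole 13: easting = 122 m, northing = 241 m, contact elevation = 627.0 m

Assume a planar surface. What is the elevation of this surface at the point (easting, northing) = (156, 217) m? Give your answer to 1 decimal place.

616.8 m

Two edge vectors: Hole 11→Hole 12 = (57, -59, -32.7), Hole 11→Hole 13 = (50, -193, -146.3).
Normal n = (Hole 11→Hole 12) × (Hole 11→Hole 13) = (2320.6, 6704.1, -8051).
So ∂z/∂easting = −n_x/n_z = 0.28824 and ∂z/∂northing = −n_y/n_z = 0.83270.
Intercept c from Hole 11: 773.3 − 20.75 − 361.39 = 391.15.
At (156, 217): z = 45.0 + 180.7 + 391.15 = 616.8 m.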